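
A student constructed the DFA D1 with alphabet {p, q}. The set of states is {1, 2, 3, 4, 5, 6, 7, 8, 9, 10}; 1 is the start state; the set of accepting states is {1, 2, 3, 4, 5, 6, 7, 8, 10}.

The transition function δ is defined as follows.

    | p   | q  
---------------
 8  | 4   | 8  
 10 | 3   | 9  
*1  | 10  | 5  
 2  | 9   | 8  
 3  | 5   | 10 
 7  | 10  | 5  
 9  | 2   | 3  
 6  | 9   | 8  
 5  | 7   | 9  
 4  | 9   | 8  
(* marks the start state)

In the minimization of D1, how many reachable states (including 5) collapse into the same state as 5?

2

Reachable states from the start: {1,2,3,4,5,7,8,9,10}. Unreachable: {6} — drop them.
Initial partition by acceptance: {1,2,3,4,5,7,8,10} | {9}.
Refine {1,2,3,4,5,7,8,10} on symbol p: members go to different blocks, giving {1,3,5,7,8,10} and {2,4}.
Split {1,3,5,7,8,10} by δ(·,p) → {1,3,5,7,10} and {8}.
On input q, block {1,3,5,7,10} splits into {1,3,7} and {5,10}.
Stable partition: {1,3,7} | {9} | {2,4} | {8} | {5,10} — 5 equivalence classes.
The equivalence class containing 5 is {5,10}, of size 2.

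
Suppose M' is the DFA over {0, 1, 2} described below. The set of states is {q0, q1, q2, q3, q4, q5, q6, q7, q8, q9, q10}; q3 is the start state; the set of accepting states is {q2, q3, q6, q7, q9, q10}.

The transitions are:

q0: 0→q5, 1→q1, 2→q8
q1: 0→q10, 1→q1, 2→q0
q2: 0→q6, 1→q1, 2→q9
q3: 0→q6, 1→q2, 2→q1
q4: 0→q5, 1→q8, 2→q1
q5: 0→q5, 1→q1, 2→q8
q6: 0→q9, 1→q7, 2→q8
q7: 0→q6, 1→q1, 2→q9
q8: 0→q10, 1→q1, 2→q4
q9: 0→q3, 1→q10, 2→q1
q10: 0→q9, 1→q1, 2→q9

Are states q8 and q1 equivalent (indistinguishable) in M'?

P0 = {q2,q3,q6,q7,q9,q10} | {q0,q1,q4,q5,q8}.
On input 1, block {q2,q3,q6,q7,q9,q10} splits into {q2,q7,q10} and {q3,q6,q9}.
On input 0, block {q0,q1,q4,q5,q8} splits into {q0,q4,q5} and {q1,q8}.
No further refinement is possible. Final partition (4 blocks): {q2,q7,q10} | {q0,q4,q5} | {q3,q6,q9} | {q1,q8}.
q8 and q1 lie in the same block of the stable partition, so they are equivalent — no string distinguishes them.

Yes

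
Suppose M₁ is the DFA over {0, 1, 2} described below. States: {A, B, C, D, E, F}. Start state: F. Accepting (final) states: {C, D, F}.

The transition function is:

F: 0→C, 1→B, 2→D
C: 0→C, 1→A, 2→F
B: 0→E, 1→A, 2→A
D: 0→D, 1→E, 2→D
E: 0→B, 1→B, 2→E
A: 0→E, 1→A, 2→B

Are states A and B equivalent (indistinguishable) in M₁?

Yes

Every state is reachable, so we keep all 6.
Initial partition by acceptance: {C,D,F} | {A,B,E}.
Stable partition: {C,D,F} | {A,B,E} — 2 equivalence classes.
A and B lie in the same block of the stable partition, so they are equivalent — no string distinguishes them.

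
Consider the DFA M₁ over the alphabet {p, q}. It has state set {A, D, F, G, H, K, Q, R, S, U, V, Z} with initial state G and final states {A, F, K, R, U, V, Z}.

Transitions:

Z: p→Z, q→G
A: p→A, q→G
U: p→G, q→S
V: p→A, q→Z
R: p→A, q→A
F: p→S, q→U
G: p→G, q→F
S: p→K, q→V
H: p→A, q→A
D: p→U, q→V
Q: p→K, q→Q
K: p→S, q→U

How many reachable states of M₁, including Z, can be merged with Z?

2

First remove the unreachable states {D,H,Q,R}; 8 states remain.
Initial partition by acceptance: {A,F,K,U,V,Z} | {G,S}.
Refine {A,F,K,U,V,Z} on symbol p: members go to different blocks, giving {A,V,Z} and {F,K,U}.
Refine {A,V,Z} on symbol q: members go to different blocks, giving {A,Z} and {V}.
On input p, block {G,S} splits into {S} and {G}.
Refine {F,K,U} on symbol p: members go to different blocks, giving {F,K} and {U}.
The partition is now stable with 6 blocks: {A,Z} | {S} | {F,K} | {V} | {G} | {U}.
State Z belongs to the block {A,Z}, which has 2 states.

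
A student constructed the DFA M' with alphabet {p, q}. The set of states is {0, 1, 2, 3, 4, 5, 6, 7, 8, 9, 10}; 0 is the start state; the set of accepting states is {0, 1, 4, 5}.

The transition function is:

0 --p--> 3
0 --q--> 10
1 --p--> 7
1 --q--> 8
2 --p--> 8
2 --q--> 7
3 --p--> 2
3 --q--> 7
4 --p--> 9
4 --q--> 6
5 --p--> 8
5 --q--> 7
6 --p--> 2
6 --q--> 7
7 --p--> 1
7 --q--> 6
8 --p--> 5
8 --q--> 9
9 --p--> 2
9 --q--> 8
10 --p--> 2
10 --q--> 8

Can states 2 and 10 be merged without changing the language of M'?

First remove the unreachable states {4}; 10 states remain.
Start with accepting vs non-accepting: {0,1,5} | {2,3,6,7,8,9,10}.
Split {2,3,6,7,8,9,10} by δ(·,p) → {2,3,6,9,10} and {7,8}.
On input p, block {0,1,5} splits into {1,5} and {0}.
On input p, block {2,3,6,9,10} splits into {3,6,9,10} and {2}.
Stable partition: {1,5} | {3,6,9,10} | {7,8} | {0} | {2} — 5 equivalence classes.
2 and 10 end up in different blocks, so they are distinguishable. For instance, the string 'pp' is accepted from only 2.

No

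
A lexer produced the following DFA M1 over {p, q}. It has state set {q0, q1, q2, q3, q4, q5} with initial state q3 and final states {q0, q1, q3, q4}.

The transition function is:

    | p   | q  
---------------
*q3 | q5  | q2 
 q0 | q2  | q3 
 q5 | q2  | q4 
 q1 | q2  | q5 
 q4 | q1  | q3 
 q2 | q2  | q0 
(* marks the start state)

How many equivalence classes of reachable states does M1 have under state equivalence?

6

All states are reachable from the start state.
P0 = {q0,q1,q3,q4} | {q2,q5}.
On input p, block {q0,q1,q3,q4} splits into {q0,q1,q3} and {q4}.
Refine {q0,q1,q3} on symbol q: members go to different blocks, giving {q1,q3} and {q0}.
Refine {q2,q5} on symbol q: members go to different blocks, giving {q2} and {q5}.
Refine {q1,q3} on symbol p: members go to different blocks, giving {q1} and {q3}.
The partition is now stable with 6 blocks: {q1} | {q2} | {q4} | {q0} | {q5} | {q3}.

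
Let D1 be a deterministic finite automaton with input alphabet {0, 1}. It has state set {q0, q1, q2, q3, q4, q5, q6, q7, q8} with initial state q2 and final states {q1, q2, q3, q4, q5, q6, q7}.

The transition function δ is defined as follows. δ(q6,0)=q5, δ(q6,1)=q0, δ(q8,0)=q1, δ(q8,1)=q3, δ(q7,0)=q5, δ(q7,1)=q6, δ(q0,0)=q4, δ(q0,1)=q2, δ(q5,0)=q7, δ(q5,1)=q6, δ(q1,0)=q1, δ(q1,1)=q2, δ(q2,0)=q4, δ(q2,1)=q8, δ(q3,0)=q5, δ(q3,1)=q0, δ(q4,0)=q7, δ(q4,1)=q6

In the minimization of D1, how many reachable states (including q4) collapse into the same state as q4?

All states are reachable from the start state.
P0 = {q1,q2,q3,q4,q5,q6,q7} | {q0,q8}.
Refine {q1,q2,q3,q4,q5,q6,q7} on symbol 1: members go to different blocks, giving {q1,q4,q5,q7} and {q2,q3,q6}.
The partition is now stable with 3 blocks: {q1,q4,q5,q7} | {q0,q8} | {q2,q3,q6}.
State q4 belongs to the block {q1,q4,q5,q7}, which has 4 states.

4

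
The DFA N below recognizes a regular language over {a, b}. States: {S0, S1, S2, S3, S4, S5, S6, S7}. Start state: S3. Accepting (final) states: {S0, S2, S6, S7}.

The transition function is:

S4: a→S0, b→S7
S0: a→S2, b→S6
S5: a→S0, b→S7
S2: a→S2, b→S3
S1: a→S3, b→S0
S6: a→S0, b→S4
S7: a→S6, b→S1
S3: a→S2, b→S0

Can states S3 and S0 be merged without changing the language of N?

States {S5} cannot be reached from the start state, so discard them.
P0 = {S0,S2,S6,S7} | {S1,S3,S4}.
Split {S0,S2,S6,S7} by δ(·,b) → {S2,S6,S7} and {S0}.
Refine {S2,S6,S7} on symbol a: members go to different blocks, giving {S2,S7} and {S6}.
Refine {S2,S7} on symbol a: members go to different blocks, giving {S2} and {S7}.
Refine {S1,S3,S4} on symbol a: members go to different blocks, giving {S1} and {S3} and {S4}.
The partition is now stable with 7 blocks: {S2} | {S1} | {S0} | {S6} | {S7} | {S3} | {S4}.
S3 and S0 end up in different blocks, so they are distinguishable. For instance, the string 'ε' is accepted from only S0.

No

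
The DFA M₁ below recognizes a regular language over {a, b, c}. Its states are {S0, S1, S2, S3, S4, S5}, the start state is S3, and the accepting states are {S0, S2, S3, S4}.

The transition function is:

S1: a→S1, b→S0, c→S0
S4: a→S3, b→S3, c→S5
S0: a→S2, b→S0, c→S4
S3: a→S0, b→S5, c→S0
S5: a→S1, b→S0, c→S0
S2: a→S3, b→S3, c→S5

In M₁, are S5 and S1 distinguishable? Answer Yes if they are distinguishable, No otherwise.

No

All states are reachable from the start state.
Start with accepting vs non-accepting: {S0,S2,S3,S4} | {S1,S5}.
Refine {S0,S2,S3,S4} on symbol b: members go to different blocks, giving {S0,S2,S4} and {S3}.
Refine {S0,S2,S4} on symbol a: members go to different blocks, giving {S2,S4} and {S0}.
Stable partition: {S2,S4} | {S1,S5} | {S3} | {S0} — 4 equivalence classes.
S5 and S1 lie in the same block of the stable partition, so they are equivalent — no string distinguishes them.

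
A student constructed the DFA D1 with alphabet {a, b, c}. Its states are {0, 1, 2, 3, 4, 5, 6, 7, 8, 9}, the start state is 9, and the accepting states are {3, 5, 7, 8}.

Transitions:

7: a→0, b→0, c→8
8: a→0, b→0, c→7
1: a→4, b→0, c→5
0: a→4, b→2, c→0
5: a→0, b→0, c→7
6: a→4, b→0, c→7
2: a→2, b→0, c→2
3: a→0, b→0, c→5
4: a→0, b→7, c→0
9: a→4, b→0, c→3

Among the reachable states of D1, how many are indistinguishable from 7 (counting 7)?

First remove the unreachable states {1,6}; 8 states remain.
P0 = {3,5,7,8} | {0,2,4,9}.
Refine {0,2,4,9} on symbol b: members go to different blocks, giving {0,2,9} and {4}.
On input a, block {0,2,9} splits into {0,9} and {2}.
Refine {0,9} on symbol b: members go to different blocks, giving {0} and {9}.
No further refinement is possible. Final partition (5 blocks): {3,5,7,8} | {0} | {4} | {2} | {9}.
The equivalence class containing 7 is {3,5,7,8}, of size 4.

4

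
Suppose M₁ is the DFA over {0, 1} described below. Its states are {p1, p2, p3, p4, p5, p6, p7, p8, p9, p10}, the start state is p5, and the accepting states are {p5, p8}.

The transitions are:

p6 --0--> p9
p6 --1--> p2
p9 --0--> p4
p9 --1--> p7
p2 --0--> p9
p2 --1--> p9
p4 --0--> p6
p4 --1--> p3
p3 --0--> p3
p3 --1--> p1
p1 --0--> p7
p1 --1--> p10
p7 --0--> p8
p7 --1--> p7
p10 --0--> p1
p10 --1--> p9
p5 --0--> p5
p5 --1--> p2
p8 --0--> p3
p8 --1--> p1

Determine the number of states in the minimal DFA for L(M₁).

Initial partition by acceptance: {p5,p8} | {p1,p2,p3,p4,p6,p7,p9,p10}.
Refine {p5,p8} on symbol 0: members go to different blocks, giving {p5} and {p8}.
On input 0, block {p1,p2,p3,p4,p6,p7,p9,p10} splits into {p1,p2,p3,p4,p6,p9,p10} and {p7}.
On input 0, block {p1,p2,p3,p4,p6,p9,p10} splits into {p2,p3,p4,p6,p9,p10} and {p1}.
Split {p2,p3,p4,p6,p9,p10} by δ(·,0) → {p2,p3,p4,p6,p9} and {p10}.
Split {p2,p3,p4,p6,p9} by δ(·,1) → {p2,p4,p6} and {p3} and {p9}.
On input 0, block {p2,p4,p6} splits into {p2,p6} and {p4}.
Split {p2,p6} by δ(·,1) → {p2} and {p6}.
No further refinement is possible. Final partition (10 blocks): {p5} | {p2} | {p8} | {p7} | {p1} | {p10} | {p3} | {p9} | {p4} | {p6}.

10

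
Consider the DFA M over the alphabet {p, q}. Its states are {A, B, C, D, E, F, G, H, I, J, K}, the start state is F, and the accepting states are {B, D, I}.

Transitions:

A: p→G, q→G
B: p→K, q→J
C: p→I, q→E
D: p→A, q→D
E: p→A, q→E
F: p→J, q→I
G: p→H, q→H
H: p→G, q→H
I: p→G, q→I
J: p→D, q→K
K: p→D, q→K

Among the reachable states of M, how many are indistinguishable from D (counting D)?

2

Reachable states from the start: {A,D,F,G,H,I,J,K}. Unreachable: {B,C,E} — drop them.
P0 = {D,I} | {A,F,G,H,J,K}.
Refine {A,F,G,H,J,K} on symbol p: members go to different blocks, giving {A,F,G,H} and {J,K}.
On input p, block {A,F,G,H} splits into {A,G,H} and {F}.
No further refinement is possible. Final partition (4 blocks): {D,I} | {A,G,H} | {J,K} | {F}.
State D belongs to the block {D,I}, which has 2 states.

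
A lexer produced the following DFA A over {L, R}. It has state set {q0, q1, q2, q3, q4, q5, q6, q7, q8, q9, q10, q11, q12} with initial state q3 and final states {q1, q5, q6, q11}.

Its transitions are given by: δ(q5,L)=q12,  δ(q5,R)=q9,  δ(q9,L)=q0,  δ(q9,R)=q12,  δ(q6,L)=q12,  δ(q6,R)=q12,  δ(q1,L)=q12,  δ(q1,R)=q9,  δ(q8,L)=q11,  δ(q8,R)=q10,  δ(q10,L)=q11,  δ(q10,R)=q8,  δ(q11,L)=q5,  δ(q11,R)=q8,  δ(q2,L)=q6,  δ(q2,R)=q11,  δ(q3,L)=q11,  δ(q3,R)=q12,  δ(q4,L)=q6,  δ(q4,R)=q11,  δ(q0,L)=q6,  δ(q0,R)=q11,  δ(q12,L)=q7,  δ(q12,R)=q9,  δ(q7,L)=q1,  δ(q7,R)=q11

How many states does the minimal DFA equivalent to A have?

6

Reachable states from the start: {q0,q1,q3,q5,q6,q7,q8,q9,q10,q11,q12}. Unreachable: {q2,q4} — drop them.
Initial partition by acceptance: {q1,q5,q6,q11} | {q0,q3,q7,q8,q9,q10,q12}.
Split {q1,q5,q6,q11} by δ(·,L) → {q1,q5,q6} and {q11}.
Refine {q0,q3,q7,q8,q9,q10,q12} on symbol L: members go to different blocks, giving {q3,q8,q10} and {q0,q7} and {q9,q12}.
Refine {q3,q8,q10} on symbol R: members go to different blocks, giving {q8,q10} and {q3}.
The partition is now stable with 6 blocks: {q1,q5,q6} | {q8,q10} | {q11} | {q0,q7} | {q9,q12} | {q3}.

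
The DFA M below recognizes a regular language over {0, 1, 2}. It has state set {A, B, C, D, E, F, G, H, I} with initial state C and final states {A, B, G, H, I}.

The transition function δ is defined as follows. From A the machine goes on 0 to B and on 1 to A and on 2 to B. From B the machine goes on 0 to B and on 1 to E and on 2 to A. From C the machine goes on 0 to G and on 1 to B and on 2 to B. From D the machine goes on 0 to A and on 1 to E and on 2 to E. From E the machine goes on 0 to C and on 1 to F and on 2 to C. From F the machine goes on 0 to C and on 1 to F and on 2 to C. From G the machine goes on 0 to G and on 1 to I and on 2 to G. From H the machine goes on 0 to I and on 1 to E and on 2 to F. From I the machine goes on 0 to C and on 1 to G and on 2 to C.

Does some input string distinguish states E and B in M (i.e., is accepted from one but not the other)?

Yes

Reachable states from the start: {A,B,C,E,F,G,I}. Unreachable: {D,H} — drop them.
Start with accepting vs non-accepting: {A,B,G,I} | {C,E,F}.
On input 0, block {A,B,G,I} splits into {A,B,G} and {I}.
Refine {A,B,G} on symbol 1: members go to different blocks, giving {A} and {B} and {G}.
Split {C,E,F} by δ(·,0) → {E,F} and {C}.
Stable partition: {A} | {E,F} | {I} | {B} | {G} | {C} — 6 equivalence classes.
E and B end up in different blocks, so they are distinguishable. For instance, the string 'ε' is accepted from only B.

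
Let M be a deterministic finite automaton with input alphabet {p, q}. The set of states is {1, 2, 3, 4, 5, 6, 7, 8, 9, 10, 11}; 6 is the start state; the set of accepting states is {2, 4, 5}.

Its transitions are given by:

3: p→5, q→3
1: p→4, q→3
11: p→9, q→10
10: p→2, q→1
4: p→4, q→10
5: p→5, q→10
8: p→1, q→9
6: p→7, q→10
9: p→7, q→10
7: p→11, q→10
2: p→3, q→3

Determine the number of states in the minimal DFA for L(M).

5

Reachable states from the start: {1,2,3,4,5,6,7,9,10,11}. Unreachable: {8} — drop them.
Initial partition by acceptance: {2,4,5} | {1,3,6,7,9,10,11}.
Refine {2,4,5} on symbol p: members go to different blocks, giving {4,5} and {2}.
On input p, block {1,3,6,7,9,10,11} splits into {6,7,9,11} and {1,3} and {10}.
Stable partition: {4,5} | {6,7,9,11} | {2} | {1,3} | {10} — 5 equivalence classes.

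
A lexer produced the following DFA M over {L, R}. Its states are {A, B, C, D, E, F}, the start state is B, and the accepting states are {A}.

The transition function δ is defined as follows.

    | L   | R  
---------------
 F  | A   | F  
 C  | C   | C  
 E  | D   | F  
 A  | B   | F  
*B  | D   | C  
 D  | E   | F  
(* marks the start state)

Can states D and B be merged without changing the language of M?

Initial partition by acceptance: {A} | {B,C,D,E,F}.
Refine {B,C,D,E,F} on symbol L: members go to different blocks, giving {B,C,D,E} and {F}.
On input R, block {B,C,D,E} splits into {B,C} and {D,E}.
Split {B,C} by δ(·,L) → {B} and {C}.
No further refinement is possible. Final partition (5 blocks): {A} | {B} | {F} | {D,E} | {C}.
D and B end up in different blocks, so they are distinguishable. For instance, the string 'RL' is accepted from only D.

No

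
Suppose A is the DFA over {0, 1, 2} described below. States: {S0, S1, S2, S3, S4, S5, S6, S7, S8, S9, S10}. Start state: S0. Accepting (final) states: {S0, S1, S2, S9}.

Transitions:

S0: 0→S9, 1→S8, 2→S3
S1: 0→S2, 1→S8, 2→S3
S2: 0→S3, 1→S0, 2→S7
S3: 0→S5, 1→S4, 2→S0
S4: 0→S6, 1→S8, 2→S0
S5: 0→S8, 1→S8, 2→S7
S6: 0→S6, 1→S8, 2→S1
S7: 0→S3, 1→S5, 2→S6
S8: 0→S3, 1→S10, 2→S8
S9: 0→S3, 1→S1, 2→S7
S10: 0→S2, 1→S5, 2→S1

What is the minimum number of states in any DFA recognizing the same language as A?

All states are reachable from the start state.
Initial partition by acceptance: {S0,S1,S2,S9} | {S3,S4,S5,S6,S7,S8,S10}.
On input 0, block {S0,S1,S2,S9} splits into {S0,S1} and {S2,S9}.
Refine {S3,S4,S5,S6,S7,S8,S10} on symbol 0: members go to different blocks, giving {S3,S4,S5,S6,S7,S8} and {S10}.
Refine {S3,S4,S5,S6,S7,S8} on symbol 1: members go to different blocks, giving {S3,S4,S5,S6,S7} and {S8}.
Refine {S3,S4,S5,S6,S7} on symbol 0: members go to different blocks, giving {S3,S4,S6,S7} and {S5}.
On input 0, block {S3,S4,S6,S7} splits into {S4,S6,S7} and {S3}.
Split {S4,S6,S7} by δ(·,0) → {S4,S6} and {S7}.
The partition is now stable with 8 blocks: {S0,S1} | {S4,S6} | {S2,S9} | {S10} | {S8} | {S5} | {S3} | {S7}.

8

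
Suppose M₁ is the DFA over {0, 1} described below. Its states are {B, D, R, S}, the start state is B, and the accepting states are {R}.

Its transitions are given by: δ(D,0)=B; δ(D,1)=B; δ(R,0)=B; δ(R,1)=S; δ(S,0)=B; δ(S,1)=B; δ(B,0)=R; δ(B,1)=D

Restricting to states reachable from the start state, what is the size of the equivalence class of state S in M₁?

2

Every state is reachable, so we keep all 4.
P0 = {R} | {B,D,S}.
On input 0, block {B,D,S} splits into {D,S} and {B}.
No further refinement is possible. Final partition (3 blocks): {R} | {D,S} | {B}.
The equivalence class containing S is {D,S}, of size 2.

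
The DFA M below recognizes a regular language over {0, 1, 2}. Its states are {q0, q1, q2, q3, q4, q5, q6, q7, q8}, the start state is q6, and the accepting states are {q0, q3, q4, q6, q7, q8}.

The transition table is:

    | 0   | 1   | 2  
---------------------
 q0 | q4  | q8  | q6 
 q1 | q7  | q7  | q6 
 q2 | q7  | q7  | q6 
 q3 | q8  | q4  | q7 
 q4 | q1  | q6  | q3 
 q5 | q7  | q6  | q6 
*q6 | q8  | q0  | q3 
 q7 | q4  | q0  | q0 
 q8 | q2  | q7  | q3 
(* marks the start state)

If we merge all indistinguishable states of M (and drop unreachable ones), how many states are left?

First remove the unreachable states {q5}; 8 states remain.
Initial partition by acceptance: {q0,q3,q4,q6,q7,q8} | {q1,q2}.
Split {q0,q3,q4,q6,q7,q8} by δ(·,0) → {q0,q3,q6,q7} and {q4,q8}.
On input 1, block {q0,q3,q6,q7} splits into {q0,q3} and {q6,q7}.
The partition is now stable with 4 blocks: {q0,q3} | {q1,q2} | {q4,q8} | {q6,q7}.

4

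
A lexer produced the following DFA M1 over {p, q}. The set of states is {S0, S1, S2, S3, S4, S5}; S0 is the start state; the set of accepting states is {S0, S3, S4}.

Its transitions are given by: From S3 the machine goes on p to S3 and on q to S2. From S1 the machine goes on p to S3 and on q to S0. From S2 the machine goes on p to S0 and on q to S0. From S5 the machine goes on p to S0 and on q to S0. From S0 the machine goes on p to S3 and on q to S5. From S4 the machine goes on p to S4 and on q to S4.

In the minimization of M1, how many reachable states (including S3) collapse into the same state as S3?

2

First remove the unreachable states {S1,S4}; 4 states remain.
Initial partition by acceptance: {S0,S3} | {S2,S5}.
Stable partition: {S0,S3} | {S2,S5} — 2 equivalence classes.
State S3 belongs to the block {S0,S3}, which has 2 states.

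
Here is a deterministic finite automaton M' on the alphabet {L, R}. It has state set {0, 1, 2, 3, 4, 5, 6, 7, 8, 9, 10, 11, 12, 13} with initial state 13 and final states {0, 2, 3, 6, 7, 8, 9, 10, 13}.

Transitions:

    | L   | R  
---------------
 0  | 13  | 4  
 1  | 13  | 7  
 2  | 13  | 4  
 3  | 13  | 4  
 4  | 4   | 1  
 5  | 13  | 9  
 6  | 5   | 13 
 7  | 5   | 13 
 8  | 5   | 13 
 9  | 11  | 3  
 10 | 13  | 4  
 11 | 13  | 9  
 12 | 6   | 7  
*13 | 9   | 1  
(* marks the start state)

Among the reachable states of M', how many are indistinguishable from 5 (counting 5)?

2

Reachable states from the start: {1,3,4,5,7,9,11,13}. Unreachable: {0,2,6,8,10,12} — drop them.
P0 = {3,7,9,13} | {1,4,5,11}.
Split {3,7,9,13} by δ(·,L) → {3,13} and {7,9}.
Refine {3,13} on symbol L: members go to different blocks, giving {3} and {13}.
Refine {1,4,5,11} on symbol L: members go to different blocks, giving {1,5,11} and {4}.
On input R, block {7,9} splits into {7} and {9}.
On input R, block {1,5,11} splits into {5,11} and {1}.
The partition is now stable with 7 blocks: {3} | {5,11} | {7} | {13} | {4} | {9} | {1}.
The equivalence class containing 5 is {5,11}, of size 2.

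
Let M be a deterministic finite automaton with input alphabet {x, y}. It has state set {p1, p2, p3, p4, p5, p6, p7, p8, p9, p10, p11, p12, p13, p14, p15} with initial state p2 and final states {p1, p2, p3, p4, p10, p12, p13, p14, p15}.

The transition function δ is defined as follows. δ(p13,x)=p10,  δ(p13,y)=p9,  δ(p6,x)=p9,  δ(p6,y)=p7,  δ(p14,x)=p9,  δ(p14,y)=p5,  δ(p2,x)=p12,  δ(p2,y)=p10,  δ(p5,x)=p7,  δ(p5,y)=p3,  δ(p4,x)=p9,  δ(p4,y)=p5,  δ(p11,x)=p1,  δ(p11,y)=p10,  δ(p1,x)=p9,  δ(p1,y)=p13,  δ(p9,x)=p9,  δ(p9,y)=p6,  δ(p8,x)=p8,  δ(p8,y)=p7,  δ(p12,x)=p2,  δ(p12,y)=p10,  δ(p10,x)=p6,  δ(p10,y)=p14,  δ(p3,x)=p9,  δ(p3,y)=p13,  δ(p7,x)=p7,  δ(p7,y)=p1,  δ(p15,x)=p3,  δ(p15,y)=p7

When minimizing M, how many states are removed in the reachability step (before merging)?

4

BFS from p2 reaches {p1, p2, p3, p5, p6, p7, p9, p10, p12, p13, p14}; the 4 state(s) p4, p8, p11, p15 are never visited.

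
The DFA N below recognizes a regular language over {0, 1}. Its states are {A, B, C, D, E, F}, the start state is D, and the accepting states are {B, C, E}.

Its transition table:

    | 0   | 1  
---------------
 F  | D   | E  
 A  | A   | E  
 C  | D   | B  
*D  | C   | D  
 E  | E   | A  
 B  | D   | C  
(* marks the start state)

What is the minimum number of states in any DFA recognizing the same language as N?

2

First remove the unreachable states {A,E,F}; 3 states remain.
P0 = {B,C} | {D}.
Stable partition: {B,C} | {D} — 2 equivalence classes.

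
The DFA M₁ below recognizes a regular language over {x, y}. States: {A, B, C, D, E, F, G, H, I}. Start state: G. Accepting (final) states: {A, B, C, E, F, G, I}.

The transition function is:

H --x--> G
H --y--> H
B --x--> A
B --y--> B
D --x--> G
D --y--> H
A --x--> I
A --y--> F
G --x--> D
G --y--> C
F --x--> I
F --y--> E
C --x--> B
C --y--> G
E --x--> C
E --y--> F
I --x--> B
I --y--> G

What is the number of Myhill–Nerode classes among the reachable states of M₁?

Every state is reachable, so we keep all 9.
P0 = {A,B,C,E,F,G,I} | {D,H}.
Refine {A,B,C,E,F,G,I} on symbol x: members go to different blocks, giving {A,B,C,E,F,I} and {G}.
On input y, block {A,B,C,E,F,I} splits into {A,B,E,F} and {C,I}.
Refine {A,B,E,F} on symbol x: members go to different blocks, giving {A,E,F} and {B}.
The partition is now stable with 5 blocks: {A,E,F} | {D,H} | {G} | {C,I} | {B}.

5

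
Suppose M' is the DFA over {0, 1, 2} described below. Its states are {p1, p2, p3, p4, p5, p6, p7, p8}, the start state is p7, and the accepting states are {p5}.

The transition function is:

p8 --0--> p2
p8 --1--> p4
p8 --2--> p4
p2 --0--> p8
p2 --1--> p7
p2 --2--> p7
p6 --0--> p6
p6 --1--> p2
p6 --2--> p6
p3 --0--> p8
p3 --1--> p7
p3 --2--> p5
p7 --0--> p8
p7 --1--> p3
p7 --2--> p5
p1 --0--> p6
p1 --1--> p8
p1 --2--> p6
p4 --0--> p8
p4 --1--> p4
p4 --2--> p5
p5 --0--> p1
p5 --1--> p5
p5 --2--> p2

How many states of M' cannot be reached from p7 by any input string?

0

Exploring from p7, all states are eventually visited, so none are unreachable.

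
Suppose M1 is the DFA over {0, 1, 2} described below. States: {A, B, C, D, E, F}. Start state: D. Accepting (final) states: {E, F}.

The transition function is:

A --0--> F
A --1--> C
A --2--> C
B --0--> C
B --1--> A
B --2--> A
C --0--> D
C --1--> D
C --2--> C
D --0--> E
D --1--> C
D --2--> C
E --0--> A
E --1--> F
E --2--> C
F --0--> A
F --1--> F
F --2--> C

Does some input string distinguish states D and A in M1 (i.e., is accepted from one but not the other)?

No

States {B} cannot be reached from the start state, so discard them.
Start with accepting vs non-accepting: {E,F} | {A,C,D}.
On input 0, block {A,C,D} splits into {A,D} and {C}.
Stable partition: {E,F} | {A,D} | {C} — 3 equivalence classes.
D and A lie in the same block of the stable partition, so they are equivalent — no string distinguishes them.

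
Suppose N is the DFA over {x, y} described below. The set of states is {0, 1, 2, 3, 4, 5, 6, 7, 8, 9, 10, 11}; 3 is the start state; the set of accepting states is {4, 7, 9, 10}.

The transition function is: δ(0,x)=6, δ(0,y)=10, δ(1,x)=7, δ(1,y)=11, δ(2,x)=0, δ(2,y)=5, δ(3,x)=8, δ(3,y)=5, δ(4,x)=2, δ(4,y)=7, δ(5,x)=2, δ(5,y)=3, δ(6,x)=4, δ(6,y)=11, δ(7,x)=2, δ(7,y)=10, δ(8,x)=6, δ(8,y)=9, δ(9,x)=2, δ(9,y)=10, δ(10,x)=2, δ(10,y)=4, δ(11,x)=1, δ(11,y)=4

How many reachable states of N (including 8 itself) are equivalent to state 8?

Every state is reachable, so we keep all 12.
Start with accepting vs non-accepting: {4,7,9,10} | {0,1,2,3,5,6,8,11}.
Split {0,1,2,3,5,6,8,11} by δ(·,x) → {0,2,3,5,8,11} and {1,6}.
Split {0,2,3,5,8,11} by δ(·,x) → {0,8,11} and {2,3,5}.
Refine {2,3,5} on symbol x: members go to different blocks, giving {2,3} and {5}.
Stable partition: {4,7,9,10} | {0,8,11} | {1,6} | {2,3} | {5} — 5 equivalence classes.
State 8 belongs to the block {0,8,11}, which has 3 states.

3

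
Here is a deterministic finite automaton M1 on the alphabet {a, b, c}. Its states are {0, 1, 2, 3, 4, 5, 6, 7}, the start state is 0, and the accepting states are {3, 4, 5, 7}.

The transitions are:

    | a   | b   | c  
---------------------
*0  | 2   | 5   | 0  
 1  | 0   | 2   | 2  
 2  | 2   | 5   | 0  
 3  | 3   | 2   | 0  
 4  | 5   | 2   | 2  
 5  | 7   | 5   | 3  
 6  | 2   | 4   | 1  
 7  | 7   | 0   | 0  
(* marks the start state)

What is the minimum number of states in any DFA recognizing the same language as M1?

Reachable states from the start: {0,2,3,5,7}. Unreachable: {1,4,6} — drop them.
P0 = {3,5,7} | {0,2}.
Refine {3,5,7} on symbol b: members go to different blocks, giving {3,7} and {5}.
The partition is now stable with 3 blocks: {3,7} | {0,2} | {5}.

3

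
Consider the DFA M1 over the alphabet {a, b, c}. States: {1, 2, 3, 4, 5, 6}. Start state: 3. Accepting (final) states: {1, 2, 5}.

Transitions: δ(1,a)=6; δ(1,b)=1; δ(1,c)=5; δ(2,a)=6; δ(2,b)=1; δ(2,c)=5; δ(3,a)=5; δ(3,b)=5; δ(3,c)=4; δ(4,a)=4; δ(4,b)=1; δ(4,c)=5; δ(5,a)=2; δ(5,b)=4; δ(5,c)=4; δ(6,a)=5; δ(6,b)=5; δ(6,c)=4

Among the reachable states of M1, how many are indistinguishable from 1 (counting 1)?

Every state is reachable, so we keep all 6.
P0 = {1,2,5} | {3,4,6}.
Refine {1,2,5} on symbol a: members go to different blocks, giving {1,2} and {5}.
On input a, block {3,4,6} splits into {3,6} and {4}.
No further refinement is possible. Final partition (4 blocks): {1,2} | {3,6} | {5} | {4}.
The equivalence class containing 1 is {1,2}, of size 2.

2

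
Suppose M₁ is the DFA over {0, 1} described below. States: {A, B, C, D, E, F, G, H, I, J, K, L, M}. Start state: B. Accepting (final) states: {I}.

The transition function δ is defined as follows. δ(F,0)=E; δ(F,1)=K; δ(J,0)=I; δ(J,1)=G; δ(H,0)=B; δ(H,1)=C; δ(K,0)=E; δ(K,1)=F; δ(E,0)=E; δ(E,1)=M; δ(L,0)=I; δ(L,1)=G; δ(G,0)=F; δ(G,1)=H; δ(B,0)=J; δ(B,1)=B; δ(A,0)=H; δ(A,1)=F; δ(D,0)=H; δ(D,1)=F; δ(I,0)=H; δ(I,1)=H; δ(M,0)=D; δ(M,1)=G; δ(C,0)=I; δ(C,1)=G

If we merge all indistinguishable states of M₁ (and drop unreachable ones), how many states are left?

States {A,L} cannot be reached from the start state, so discard them.
Start with accepting vs non-accepting: {I} | {B,C,D,E,F,G,H,J,K,M}.
Split {B,C,D,E,F,G,H,J,K,M} by δ(·,0) → {B,D,E,F,G,H,K,M} and {C,J}.
Refine {B,D,E,F,G,H,K,M} on symbol 0: members go to different blocks, giving {D,E,F,G,H,K,M} and {B}.
Refine {D,E,F,G,H,K,M} on symbol 0: members go to different blocks, giving {D,E,F,G,K,M} and {H}.
Refine {D,E,F,G,K,M} on symbol 0: members go to different blocks, giving {E,F,G,K,M} and {D}.
Split {E,F,G,K,M} by δ(·,0) → {E,F,G,K} and {M}.
Refine {E,F,G,K} on symbol 1: members go to different blocks, giving {F,K} and {E} and {G}.
No further refinement is possible. Final partition (9 blocks): {I} | {F,K} | {C,J} | {B} | {H} | {D} | {M} | {E} | {G}.

9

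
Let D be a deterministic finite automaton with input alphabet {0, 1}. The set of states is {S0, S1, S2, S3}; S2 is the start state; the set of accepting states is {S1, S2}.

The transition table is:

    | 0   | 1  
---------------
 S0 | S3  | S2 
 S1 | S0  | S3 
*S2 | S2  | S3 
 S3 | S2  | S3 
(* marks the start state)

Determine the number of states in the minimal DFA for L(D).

Reachable states from the start: {S2,S3}. Unreachable: {S0,S1} — drop them.
Initial partition by acceptance: {S2} | {S3}.
No further refinement is possible. Final partition (2 blocks): {S2} | {S3}.

2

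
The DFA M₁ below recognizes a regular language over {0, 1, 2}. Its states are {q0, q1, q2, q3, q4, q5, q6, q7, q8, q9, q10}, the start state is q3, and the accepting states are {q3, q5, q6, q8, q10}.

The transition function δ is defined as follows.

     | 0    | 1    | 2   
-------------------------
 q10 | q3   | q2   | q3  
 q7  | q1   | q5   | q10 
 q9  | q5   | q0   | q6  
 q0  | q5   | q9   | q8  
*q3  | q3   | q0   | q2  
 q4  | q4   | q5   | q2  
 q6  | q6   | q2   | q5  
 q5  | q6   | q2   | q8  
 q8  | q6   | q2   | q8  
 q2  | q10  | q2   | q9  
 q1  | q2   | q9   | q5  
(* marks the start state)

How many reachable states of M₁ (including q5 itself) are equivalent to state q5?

States {q1,q4,q7} cannot be reached from the start state, so discard them.
P0 = {q3,q5,q6,q8,q10} | {q0,q2,q9}.
Split {q3,q5,q6,q8,q10} by δ(·,2) → {q5,q6,q8,q10} and {q3}.
On input 0, block {q5,q6,q8,q10} splits into {q5,q6,q8} and {q10}.
On input 0, block {q0,q2,q9} splits into {q0,q9} and {q2}.
The partition is now stable with 5 blocks: {q5,q6,q8} | {q0,q9} | {q3} | {q10} | {q2}.
State q5 belongs to the block {q5,q6,q8}, which has 3 states.

3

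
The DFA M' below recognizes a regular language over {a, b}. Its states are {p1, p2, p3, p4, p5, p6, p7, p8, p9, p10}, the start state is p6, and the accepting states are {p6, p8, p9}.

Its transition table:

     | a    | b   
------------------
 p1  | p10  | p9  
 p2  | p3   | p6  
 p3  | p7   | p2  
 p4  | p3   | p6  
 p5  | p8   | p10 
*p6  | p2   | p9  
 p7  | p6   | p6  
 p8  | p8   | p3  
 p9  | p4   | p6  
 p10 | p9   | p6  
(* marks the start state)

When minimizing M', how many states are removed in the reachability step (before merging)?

BFS from p6 reaches {p2, p3, p4, p6, p7, p9}; the 4 state(s) p1, p5, p8, p10 are never visited.

4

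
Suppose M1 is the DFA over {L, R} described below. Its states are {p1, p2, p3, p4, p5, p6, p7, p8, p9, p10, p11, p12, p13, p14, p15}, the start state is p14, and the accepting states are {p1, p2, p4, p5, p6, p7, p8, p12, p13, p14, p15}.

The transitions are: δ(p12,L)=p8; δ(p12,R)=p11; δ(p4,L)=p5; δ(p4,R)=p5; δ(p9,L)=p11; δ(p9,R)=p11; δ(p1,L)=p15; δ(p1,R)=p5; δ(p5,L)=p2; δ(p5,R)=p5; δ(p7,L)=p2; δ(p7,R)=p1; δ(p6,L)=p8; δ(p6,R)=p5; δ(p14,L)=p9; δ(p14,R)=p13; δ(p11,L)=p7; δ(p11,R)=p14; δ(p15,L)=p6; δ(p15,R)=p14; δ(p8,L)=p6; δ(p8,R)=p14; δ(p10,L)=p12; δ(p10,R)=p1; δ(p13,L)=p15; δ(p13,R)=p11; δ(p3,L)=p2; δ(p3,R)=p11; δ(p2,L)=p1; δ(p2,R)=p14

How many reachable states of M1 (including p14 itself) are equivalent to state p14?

Reachable states from the start: {p1,p2,p5,p6,p7,p8,p9,p11,p13,p14,p15}. Unreachable: {p3,p4,p10,p12} — drop them.
Start with accepting vs non-accepting: {p1,p2,p5,p6,p7,p8,p13,p14,p15} | {p9,p11}.
On input L, block {p1,p2,p5,p6,p7,p8,p13,p14,p15} splits into {p1,p2,p5,p6,p7,p8,p13,p15} and {p14}.
Split {p1,p2,p5,p6,p7,p8,p13,p15} by δ(·,R) → {p1,p5,p6,p7} and {p2,p8,p15} and {p13}.
Refine {p9,p11} on symbol L: members go to different blocks, giving {p9} and {p11}.
Stable partition: {p1,p5,p6,p7} | {p9} | {p14} | {p2,p8,p15} | {p13} | {p11} — 6 equivalence classes.
State p14 belongs to the block {p14}, which has 1 states.

1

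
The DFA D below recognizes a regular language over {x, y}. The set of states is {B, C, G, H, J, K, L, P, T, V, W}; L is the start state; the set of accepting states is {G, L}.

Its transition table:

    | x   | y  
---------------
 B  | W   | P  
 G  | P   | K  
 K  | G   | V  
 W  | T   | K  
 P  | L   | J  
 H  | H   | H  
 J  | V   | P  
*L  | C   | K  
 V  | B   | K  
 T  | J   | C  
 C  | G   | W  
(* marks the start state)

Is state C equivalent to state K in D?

Yes

States {H} cannot be reached from the start state, so discard them.
Initial partition by acceptance: {G,L} | {B,C,J,K,P,T,V,W}.
Split {B,C,J,K,P,T,V,W} by δ(·,x) → {B,J,T,V,W} and {C,K,P}.
The partition is now stable with 3 blocks: {G,L} | {B,J,T,V,W} | {C,K,P}.
C and K lie in the same block of the stable partition, so they are equivalent — no string distinguishes them.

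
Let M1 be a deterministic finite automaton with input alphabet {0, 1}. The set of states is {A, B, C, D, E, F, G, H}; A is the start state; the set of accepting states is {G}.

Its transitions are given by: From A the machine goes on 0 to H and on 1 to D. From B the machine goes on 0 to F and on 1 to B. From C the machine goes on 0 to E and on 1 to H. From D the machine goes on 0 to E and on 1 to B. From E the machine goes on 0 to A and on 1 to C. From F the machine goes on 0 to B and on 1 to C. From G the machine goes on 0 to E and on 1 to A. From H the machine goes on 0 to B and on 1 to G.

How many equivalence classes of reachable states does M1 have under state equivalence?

8

Initial partition by acceptance: {G} | {A,B,C,D,E,F,H}.
On input 1, block {A,B,C,D,E,F,H} splits into {A,B,C,D,E,F} and {H}.
On input 0, block {A,B,C,D,E,F} splits into {B,C,D,E,F} and {A}.
Split {B,C,D,E,F} by δ(·,0) → {B,C,D,F} and {E}.
Split {B,C,D,F} by δ(·,0) → {B,F} and {C,D}.
Refine {B,F} on symbol 1: members go to different blocks, giving {B} and {F}.
Refine {C,D} on symbol 1: members go to different blocks, giving {C} and {D}.
No further refinement is possible. Final partition (8 blocks): {G} | {B} | {H} | {A} | {E} | {C} | {F} | {D}.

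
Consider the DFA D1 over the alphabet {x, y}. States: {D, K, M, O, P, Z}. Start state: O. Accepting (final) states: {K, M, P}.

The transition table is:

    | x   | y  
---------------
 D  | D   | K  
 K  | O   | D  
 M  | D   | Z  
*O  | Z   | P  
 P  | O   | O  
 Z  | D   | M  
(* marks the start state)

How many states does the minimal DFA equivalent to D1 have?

2

Every state is reachable, so we keep all 6.
P0 = {K,M,P} | {D,O,Z}.
No further refinement is possible. Final partition (2 blocks): {K,M,P} | {D,O,Z}.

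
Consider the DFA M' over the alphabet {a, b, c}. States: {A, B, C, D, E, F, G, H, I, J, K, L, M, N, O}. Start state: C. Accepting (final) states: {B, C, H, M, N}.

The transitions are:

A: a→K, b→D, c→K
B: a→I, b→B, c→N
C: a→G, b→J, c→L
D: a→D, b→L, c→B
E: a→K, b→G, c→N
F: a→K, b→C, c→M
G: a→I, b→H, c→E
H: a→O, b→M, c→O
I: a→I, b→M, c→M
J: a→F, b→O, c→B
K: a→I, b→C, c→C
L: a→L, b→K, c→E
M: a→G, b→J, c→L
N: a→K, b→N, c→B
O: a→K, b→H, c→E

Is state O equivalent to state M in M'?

No

Reachable states from the start: {B,C,E,F,G,H,I,J,K,L,M,N,O}. Unreachable: {A,D} — drop them.
P0 = {B,C,H,M,N} | {E,F,G,I,J,K,L,O}.
Refine {B,C,H,M,N} on symbol b: members go to different blocks, giving {B,H,N} and {C,M}.
Refine {B,H,N} on symbol b: members go to different blocks, giving {B,N} and {H}.
Refine {E,F,G,I,J,K,L,O} on symbol b: members go to different blocks, giving {E,J,L} and {F,I,K} and {G,O}.
On input a, block {E,J,L} splits into {E,J} and {L}.
The partition is now stable with 7 blocks: {B,N} | {E,J} | {C,M} | {H} | {F,I,K} | {G,O} | {L}.
O and M end up in different blocks, so they are distinguishable. For instance, the string 'ε' is accepted from only M.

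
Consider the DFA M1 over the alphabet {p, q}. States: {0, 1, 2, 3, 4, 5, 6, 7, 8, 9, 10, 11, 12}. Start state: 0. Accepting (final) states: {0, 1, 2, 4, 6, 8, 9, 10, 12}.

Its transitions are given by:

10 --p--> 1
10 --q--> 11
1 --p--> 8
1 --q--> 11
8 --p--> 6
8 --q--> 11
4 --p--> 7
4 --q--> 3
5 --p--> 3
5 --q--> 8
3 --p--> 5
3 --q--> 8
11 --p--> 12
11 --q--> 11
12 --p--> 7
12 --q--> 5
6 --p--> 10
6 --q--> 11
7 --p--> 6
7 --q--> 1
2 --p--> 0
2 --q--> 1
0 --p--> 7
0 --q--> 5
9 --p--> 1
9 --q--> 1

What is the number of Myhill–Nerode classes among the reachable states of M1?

First remove the unreachable states {2,4,9}; 10 states remain.
P0 = {0,1,6,8,10,12} | {3,5,7,11}.
On input p, block {0,1,6,8,10,12} splits into {1,6,8,10} and {0,12}.
Refine {3,5,7,11} on symbol p: members go to different blocks, giving {3,5} and {7} and {11}.
The partition is now stable with 5 blocks: {1,6,8,10} | {3,5} | {0,12} | {7} | {11}.

5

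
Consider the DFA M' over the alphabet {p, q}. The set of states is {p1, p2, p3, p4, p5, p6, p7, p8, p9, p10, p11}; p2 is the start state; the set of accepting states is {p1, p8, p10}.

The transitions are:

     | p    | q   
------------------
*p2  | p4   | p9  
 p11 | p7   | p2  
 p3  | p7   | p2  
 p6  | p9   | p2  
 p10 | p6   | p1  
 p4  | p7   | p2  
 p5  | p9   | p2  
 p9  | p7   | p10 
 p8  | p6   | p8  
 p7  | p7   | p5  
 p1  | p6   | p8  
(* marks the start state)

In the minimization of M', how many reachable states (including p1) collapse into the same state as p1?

3

States {p3,p11} cannot be reached from the start state, so discard them.
P0 = {p1,p8,p10} | {p2,p4,p5,p6,p7,p9}.
On input q, block {p2,p4,p5,p6,p7,p9} splits into {p2,p4,p5,p6,p7} and {p9}.
On input p, block {p2,p4,p5,p6,p7} splits into {p2,p4,p7} and {p5,p6}.
Split {p2,p4,p7} by δ(·,q) → {p2} and {p4} and {p7}.
Stable partition: {p1,p8,p10} | {p2} | {p9} | {p5,p6} | {p4} | {p7} — 6 equivalence classes.
The equivalence class containing p1 is {p1,p8,p10}, of size 3.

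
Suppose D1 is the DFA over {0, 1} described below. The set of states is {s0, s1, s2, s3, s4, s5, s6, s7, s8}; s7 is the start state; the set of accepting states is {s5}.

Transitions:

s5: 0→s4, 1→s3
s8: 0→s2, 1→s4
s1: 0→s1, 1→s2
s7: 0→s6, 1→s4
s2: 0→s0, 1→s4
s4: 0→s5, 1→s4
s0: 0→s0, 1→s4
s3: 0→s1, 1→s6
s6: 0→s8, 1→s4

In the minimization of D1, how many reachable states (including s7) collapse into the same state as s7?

All states are reachable from the start state.
Initial partition by acceptance: {s5} | {s0,s1,s2,s3,s4,s6,s7,s8}.
On input 0, block {s0,s1,s2,s3,s4,s6,s7,s8} splits into {s0,s1,s2,s3,s6,s7,s8} and {s4}.
Split {s0,s1,s2,s3,s6,s7,s8} by δ(·,1) → {s0,s2,s6,s7,s8} and {s1,s3}.
The partition is now stable with 4 blocks: {s5} | {s0,s2,s6,s7,s8} | {s4} | {s1,s3}.
The equivalence class containing s7 is {s0,s2,s6,s7,s8}, of size 5.

5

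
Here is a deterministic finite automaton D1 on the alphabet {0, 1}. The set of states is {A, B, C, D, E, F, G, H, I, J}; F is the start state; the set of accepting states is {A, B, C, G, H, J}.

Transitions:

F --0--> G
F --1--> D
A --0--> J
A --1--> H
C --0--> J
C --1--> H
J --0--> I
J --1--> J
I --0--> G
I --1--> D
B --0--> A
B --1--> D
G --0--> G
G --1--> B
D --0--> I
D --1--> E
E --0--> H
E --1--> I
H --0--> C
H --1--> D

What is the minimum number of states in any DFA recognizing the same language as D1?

7

P0 = {A,B,C,G,H,J} | {D,E,F,I}.
Refine {A,B,C,G,H,J} on symbol 0: members go to different blocks, giving {A,B,C,G,H} and {J}.
Split {A,B,C,G,H} by δ(·,0) → {B,G,H} and {A,C}.
On input 0, block {B,G,H} splits into {B,H} and {G}.
Split {D,E,F,I} by δ(·,0) → {F,I} and {D} and {E}.
No further refinement is possible. Final partition (7 blocks): {B,H} | {F,I} | {J} | {A,C} | {G} | {D} | {E}.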